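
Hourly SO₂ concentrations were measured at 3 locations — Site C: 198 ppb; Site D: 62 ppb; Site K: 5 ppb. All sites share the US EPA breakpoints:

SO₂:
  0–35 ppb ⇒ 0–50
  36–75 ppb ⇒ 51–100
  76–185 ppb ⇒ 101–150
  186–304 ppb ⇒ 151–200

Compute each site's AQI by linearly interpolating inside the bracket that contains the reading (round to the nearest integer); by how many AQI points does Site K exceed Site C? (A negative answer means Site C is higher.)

-149

Site C: 198 lies in 186–304, so I_lo=151, I_hi=200, C_lo=186, C_hi=304.
(200−151)/(304−186) × (198−186) + 151 = 49/118 × 12 + 151 ≈ 155.98 → 156.
Site D: 62 ∈ [36, 75] ↔ index [51, 100].
51 + (62−36)·(100−51)/(75−36) = 51 + 26·49/39 ≈ 83.67, so AQI = 84.
Site K: row 0–35 (AQI 0–50). (50−0)·(5−0)/(35−0) + 0 = 50·5/35 + 0 ≈ 7.14 → 7.
AQIs: Site C=156, Site D=84, Site K=7. Site K (7) − Site C (156) = -149.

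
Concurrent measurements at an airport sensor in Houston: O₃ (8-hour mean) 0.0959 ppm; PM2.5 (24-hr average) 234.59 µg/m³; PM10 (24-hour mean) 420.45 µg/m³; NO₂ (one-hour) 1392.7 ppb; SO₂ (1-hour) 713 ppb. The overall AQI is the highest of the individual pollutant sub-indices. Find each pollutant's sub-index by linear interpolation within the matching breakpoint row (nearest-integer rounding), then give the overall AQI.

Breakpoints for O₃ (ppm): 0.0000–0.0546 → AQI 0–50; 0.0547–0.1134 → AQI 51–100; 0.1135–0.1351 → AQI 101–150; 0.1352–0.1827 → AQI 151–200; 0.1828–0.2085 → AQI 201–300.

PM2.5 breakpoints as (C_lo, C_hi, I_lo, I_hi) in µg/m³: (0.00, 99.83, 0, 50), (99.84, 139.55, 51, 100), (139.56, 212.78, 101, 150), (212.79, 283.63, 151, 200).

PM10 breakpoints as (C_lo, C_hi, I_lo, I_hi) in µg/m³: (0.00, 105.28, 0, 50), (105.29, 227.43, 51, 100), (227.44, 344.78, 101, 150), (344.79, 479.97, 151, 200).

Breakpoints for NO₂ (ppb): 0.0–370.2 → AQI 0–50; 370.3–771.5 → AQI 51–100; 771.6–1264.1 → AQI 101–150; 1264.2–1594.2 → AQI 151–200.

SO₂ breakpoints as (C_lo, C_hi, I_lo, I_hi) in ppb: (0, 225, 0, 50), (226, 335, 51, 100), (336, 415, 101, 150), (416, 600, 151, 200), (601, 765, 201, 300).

269

O₃: row 0.0547–0.1134 (AQI 51–100). (100−51)·(0.0959−0.0547)/(0.1134−0.0547) + 51 = 49·0.0412/0.0587 + 51 ≈ 85.39 → 85.
PM2.5: 234.59 lies in 212.79–283.63, so I_lo=151, I_hi=200, C_lo=212.79, C_hi=283.63.
(200−151)/(283.63−212.79) × (234.59−212.79) + 151 = 49/70.84 × 21.80 + 151 ≈ 166.08 → 166.
PM10: 420.45 ∈ [344.79, 479.97] ↔ index [151, 200].
151 + (420.45−344.79)·(200−151)/(479.97−344.79) = 151 + 75.66·49/135.18 ≈ 178.43, so AQI = 178.
NO₂ 1392.7: bracket 1264.2–1594.2 → index 151–200; slope 49/330.0, offset 128.5.
AQI = 151 + 49/330.0·128.5 ≈ 170.08 ⇒ 170.
SO₂: 713 lies in 601–765, so I_lo=201, I_hi=300, C_lo=601, C_hi=765.
(300−201)/(765−601) × (713−601) + 201 = 99/164 × 112 + 201 ≈ 268.61 → 269.
Sub-indices: O₃→85, PM2.5→166, PM10→178, NO₂→170, SO₂→269. Overall AQI = max = 269; dominant pollutant is SO₂.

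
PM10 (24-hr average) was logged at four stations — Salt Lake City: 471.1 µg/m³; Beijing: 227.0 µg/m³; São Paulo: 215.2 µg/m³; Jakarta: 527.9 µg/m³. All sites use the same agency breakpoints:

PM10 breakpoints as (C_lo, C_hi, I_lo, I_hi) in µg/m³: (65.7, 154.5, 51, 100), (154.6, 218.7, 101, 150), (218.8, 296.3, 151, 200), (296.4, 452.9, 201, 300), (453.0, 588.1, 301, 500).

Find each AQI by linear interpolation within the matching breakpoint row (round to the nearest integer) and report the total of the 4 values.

Salt Lake City: row 453.0–588.1 (AQI 301–500). (500−301)·(471.1−453.0)/(588.1−453.0) + 301 = 199·18.1/135.1 + 301 ≈ 327.66 → 328.
Beijing: 227.0 ∈ [218.8, 296.3] ↔ index [151, 200].
151 + (227.0−218.8)·(200−151)/(296.3−218.8) = 151 + 8.2·49/77.5 ≈ 156.18, so AQI = 156.
São Paulo: 215.2 lies in 154.6–218.7, so I_lo=101, I_hi=150, C_lo=154.6, C_hi=218.7.
(150−101)/(218.7−154.6) × (215.2−154.6) + 101 = 49/64.1 × 60.6 + 101 ≈ 147.32 → 147.
Jakarta 527.9: bracket 453.0–588.1 → index 301–500; slope 199/135.1, offset 74.9.
AQI = 301 + 199/135.1·74.9 ≈ 411.33 ⇒ 411.
AQIs: Salt Lake City=328, Beijing=156, São Paulo=147, Jakarta=411. Sum = 328 + 156 + 147 + 411 = 1042.

1042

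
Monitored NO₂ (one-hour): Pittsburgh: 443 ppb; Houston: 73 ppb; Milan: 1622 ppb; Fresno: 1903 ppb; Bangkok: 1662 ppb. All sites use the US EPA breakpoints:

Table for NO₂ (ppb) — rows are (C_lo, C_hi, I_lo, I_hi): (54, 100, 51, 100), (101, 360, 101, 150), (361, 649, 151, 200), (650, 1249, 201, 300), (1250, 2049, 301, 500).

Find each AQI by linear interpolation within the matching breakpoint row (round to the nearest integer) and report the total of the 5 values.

Pittsburgh: 443 ∈ [361, 649] ↔ index [151, 200].
151 + (443−361)·(200−151)/(649−361) = 151 + 82·49/288 ≈ 164.95, so AQI = 165.
Houston: 73 lies in 54–100, so I_lo=51, I_hi=100, C_lo=54, C_hi=100.
(100−51)/(100−54) × (73−54) + 51 = 49/46 × 19 + 51 ≈ 71.24 → 71.
Milan 1622: bracket 1250–2049 → index 301–500; slope 199/799, offset 372.
AQI = 301 + 199/799·372 ≈ 393.65 ⇒ 394.
Fresno: 1903 lies in 1250–2049, so I_lo=301, I_hi=500, C_lo=1250, C_hi=2049.
(500−301)/(2049−1250) × (1903−1250) + 301 = 199/799 × 653 + 301 ≈ 463.64 → 464.
Bangkok: 1662 ∈ [1250, 2049] ↔ index [301, 500].
301 + (1662−1250)·(500−301)/(2049−1250) = 301 + 412·199/799 ≈ 403.61, so AQI = 404.
AQIs: Pittsburgh=165, Houston=71, Milan=394, Fresno=464, Bangkok=404. Sum = 165 + 71 + 394 + 464 + 404 = 1498.

1498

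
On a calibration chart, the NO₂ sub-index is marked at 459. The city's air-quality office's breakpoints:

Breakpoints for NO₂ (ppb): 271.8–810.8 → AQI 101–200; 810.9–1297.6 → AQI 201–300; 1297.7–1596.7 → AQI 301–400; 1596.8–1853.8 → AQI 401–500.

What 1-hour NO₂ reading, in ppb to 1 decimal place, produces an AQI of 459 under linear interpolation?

AQI 459 lies in the 401–500 band, which corresponds to 1596.8–1853.8 ppb.
C = 1596.8 + (459−401)×(1853.8−1596.8)/(500−401) = 1596.8 + 58×257.0/99 ≈ 1747.366 ppb → 1747.4 ppb to 1 dp.

1747.4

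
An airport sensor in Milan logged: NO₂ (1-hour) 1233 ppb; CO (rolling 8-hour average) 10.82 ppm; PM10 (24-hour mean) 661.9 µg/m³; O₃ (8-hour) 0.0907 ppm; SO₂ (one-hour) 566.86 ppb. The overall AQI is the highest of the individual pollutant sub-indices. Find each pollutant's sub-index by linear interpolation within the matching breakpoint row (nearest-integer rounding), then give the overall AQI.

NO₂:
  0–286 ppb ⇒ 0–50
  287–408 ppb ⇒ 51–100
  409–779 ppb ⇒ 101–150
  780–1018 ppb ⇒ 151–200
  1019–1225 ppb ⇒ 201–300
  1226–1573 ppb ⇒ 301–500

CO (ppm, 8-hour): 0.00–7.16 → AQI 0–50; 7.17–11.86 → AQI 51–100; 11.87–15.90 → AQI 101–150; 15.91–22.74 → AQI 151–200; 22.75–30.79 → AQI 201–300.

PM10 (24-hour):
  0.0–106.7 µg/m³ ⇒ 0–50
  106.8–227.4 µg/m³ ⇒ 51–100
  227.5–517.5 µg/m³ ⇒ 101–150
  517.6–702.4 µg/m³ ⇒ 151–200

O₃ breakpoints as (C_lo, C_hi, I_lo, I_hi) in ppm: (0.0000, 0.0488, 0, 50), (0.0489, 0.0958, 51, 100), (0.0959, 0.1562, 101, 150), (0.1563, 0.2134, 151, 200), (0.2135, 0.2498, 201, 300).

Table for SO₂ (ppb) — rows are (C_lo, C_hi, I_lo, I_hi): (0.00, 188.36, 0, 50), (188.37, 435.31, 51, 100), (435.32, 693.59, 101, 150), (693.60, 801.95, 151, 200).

NO₂: row 1226–1573 (AQI 301–500). (500−301)·(1233−1226)/(1573−1226) + 301 = 199·7/347 + 301 ≈ 305.01 → 305.
CO: 10.82 ∈ [7.17, 11.86] ↔ index [51, 100].
51 + (10.82−7.17)·(100−51)/(11.86−7.17) = 51 + 3.65·49/4.69 ≈ 89.13, so AQI = 89.
PM10: 661.9 lies in 517.6–702.4, so I_lo=151, I_hi=200, C_lo=517.6, C_hi=702.4.
(200−151)/(702.4−517.6) × (661.9−517.6) + 151 = 49/184.8 × 144.3 + 151 ≈ 189.26 → 189.
O₃: 0.0907 ∈ [0.0489, 0.0958] ↔ index [51, 100].
51 + (0.0907−0.0489)·(100−51)/(0.0958−0.0489) = 51 + 0.0418·49/0.0469 ≈ 94.67, so AQI = 95.
SO₂ 566.86: bracket 435.32–693.59 → index 101–150; slope 49/258.27, offset 131.54.
AQI = 101 + 49/258.27·131.54 ≈ 125.96 ⇒ 126.
Sub-indices: NO₂→305, CO→89, PM10→189, O₃→95, SO₂→126. Overall AQI = max = 305; dominant pollutant is NO₂.
AQI 305: Hazardous.

305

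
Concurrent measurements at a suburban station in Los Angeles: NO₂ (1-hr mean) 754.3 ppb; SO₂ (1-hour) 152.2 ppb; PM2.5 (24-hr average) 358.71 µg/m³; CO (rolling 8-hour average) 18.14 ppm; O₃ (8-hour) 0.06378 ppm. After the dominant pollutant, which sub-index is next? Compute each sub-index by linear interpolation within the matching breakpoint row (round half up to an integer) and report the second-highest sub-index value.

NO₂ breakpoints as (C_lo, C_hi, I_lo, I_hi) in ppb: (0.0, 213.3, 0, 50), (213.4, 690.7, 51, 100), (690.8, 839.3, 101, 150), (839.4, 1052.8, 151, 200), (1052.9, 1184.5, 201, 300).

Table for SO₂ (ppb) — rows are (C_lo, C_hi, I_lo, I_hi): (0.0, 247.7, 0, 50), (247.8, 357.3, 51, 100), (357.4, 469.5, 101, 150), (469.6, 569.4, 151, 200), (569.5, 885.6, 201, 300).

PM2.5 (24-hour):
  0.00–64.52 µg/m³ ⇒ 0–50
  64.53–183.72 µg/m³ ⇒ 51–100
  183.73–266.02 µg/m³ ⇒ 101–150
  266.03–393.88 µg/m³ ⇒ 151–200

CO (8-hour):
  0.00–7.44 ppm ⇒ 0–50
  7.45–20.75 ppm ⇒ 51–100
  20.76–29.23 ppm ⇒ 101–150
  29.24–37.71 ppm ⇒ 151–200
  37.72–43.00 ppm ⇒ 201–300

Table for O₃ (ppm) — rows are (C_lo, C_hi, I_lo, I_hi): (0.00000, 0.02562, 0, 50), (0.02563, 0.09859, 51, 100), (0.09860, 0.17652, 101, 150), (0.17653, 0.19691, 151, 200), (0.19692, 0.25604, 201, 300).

NO₂ 754.3: bracket 690.8–839.3 → index 101–150; slope 49/148.5, offset 63.5.
AQI = 101 + 49/148.5·63.5 ≈ 121.95 ⇒ 122.
SO₂ 152.2: bracket 0.0–247.7 → index 0–50; slope 50/247.7, offset 152.2.
AQI = 0 + 50/247.7·152.2 ≈ 30.72 ⇒ 31.
PM2.5 358.71: bracket 266.03–393.88 → index 151–200; slope 49/127.85, offset 92.68.
AQI = 151 + 49/127.85·92.68 ≈ 186.52 ⇒ 187.
CO 18.14: bracket 7.45–20.75 → index 51–100; slope 49/13.30, offset 10.69.
AQI = 51 + 49/13.30·10.69 ≈ 90.38 ⇒ 90.
O₃ 0.06378: bracket 0.02563–0.09859 → index 51–100; slope 49/0.07296, offset 0.03815.
AQI = 51 + 49/0.07296·0.03815 ≈ 76.62 ⇒ 77.
Sub-indices: NO₂→122, SO₂→31, PM2.5→187, CO→90, O₃→77. Ranked high→low: 187, 122, 90, 77, 31. Second-highest sub-index = 122.

122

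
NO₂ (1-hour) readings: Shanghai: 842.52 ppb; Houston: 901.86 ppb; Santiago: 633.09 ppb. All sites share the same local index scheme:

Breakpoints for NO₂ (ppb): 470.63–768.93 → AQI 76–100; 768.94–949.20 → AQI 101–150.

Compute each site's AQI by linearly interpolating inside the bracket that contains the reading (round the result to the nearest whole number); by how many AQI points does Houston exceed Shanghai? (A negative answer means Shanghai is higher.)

16

Shanghai: 842.52 lies in 768.94–949.20, so I_lo=101, I_hi=150, C_lo=768.94, C_hi=949.20.
(150−101)/(949.20−768.94) × (842.52−768.94) + 101 = 49/180.26 × 73.58 + 101 ≈ 121.00 → 121.
Houston 901.86: bracket 768.94–949.20 → index 101–150; slope 49/180.26, offset 132.92.
AQI = 101 + 49/180.26·132.92 ≈ 137.13 ⇒ 137.
Santiago: 633.09 ∈ [470.63, 768.93] ↔ index [76, 100].
76 + (633.09−470.63)·(100−76)/(768.93−470.63) = 76 + 162.46·24/298.30 ≈ 89.07, so AQI = 89.
AQIs: Shanghai=121, Houston=137, Santiago=89. Houston (137) − Shanghai (121) = 16.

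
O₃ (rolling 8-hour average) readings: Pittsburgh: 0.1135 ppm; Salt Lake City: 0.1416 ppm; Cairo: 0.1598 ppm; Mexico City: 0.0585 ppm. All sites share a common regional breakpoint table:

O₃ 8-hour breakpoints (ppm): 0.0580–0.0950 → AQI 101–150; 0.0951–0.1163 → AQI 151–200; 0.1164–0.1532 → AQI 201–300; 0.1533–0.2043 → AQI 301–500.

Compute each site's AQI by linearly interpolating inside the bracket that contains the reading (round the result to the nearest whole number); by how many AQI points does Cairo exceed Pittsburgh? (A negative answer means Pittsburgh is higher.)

132

Pittsburgh: 0.1135 lies in 0.0951–0.1163, so I_lo=151, I_hi=200, C_lo=0.0951, C_hi=0.1163.
(200−151)/(0.1163−0.0951) × (0.1135−0.0951) + 151 = 49/0.0212 × 0.0184 + 151 ≈ 193.53 → 194.
Salt Lake City: 0.1416 lies in 0.1164–0.1532, so I_lo=201, I_hi=300, C_lo=0.1164, C_hi=0.1532.
(300−201)/(0.1532−0.1164) × (0.1416−0.1164) + 201 = 99/0.0368 × 0.0252 + 201 ≈ 268.79 → 269.
Cairo: 0.1598 ∈ [0.1533, 0.2043] ↔ index [301, 500].
301 + (0.1598−0.1533)·(500−301)/(0.2043−0.1533) = 301 + 0.0065·199/0.0510 ≈ 326.36, so AQI = 326.
Mexico City: row 0.0580–0.0950 (AQI 101–150). (150−101)·(0.0585−0.0580)/(0.0950−0.0580) + 101 = 49·0.0005/0.0370 + 101 ≈ 101.66 → 102.
AQIs: Pittsburgh=194, Salt Lake City=269, Cairo=326, Mexico City=102. Cairo (326) − Pittsburgh (194) = 132.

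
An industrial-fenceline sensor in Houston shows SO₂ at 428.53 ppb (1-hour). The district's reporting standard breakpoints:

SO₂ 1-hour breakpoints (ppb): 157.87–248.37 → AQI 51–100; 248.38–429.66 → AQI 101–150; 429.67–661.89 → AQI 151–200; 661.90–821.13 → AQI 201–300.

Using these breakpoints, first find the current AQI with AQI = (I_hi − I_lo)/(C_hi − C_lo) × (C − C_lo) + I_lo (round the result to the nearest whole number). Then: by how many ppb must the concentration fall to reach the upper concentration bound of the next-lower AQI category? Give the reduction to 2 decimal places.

SO₂ 428.53: bracket 248.38–429.66 → index 101–150; slope 49/181.28, offset 180.15.
AQI = 101 + 49/181.28·180.15 ≈ 149.69 ⇒ 150.
Current AQI 150 is in the Unhealthy for Sensitive Groups range (101–150). The next-lower category tops out at AQI 100, whose upper concentration bound is 248.37 ppb.
Reduction needed = 428.53 − 248.37 = 180.16 ppb.

180.16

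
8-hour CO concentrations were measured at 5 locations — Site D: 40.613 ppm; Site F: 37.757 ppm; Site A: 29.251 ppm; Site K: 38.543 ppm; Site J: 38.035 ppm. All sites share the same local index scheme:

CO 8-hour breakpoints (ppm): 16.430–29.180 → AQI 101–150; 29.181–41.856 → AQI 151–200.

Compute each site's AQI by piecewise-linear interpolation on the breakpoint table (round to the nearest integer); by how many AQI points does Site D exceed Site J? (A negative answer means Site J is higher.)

Site D: 40.613 ∈ [29.181, 41.856] ↔ index [151, 200].
151 + (40.613−29.181)·(200−151)/(41.856−29.181) = 151 + 11.432·49/12.675 ≈ 195.19, so AQI = 195.
Site F: row 29.181–41.856 (AQI 151–200). (200−151)·(37.757−29.181)/(41.856−29.181) + 151 = 49·8.576/12.675 + 151 ≈ 184.15 → 184.
Site A: 29.251 lies in 29.181–41.856, so I_lo=151, I_hi=200, C_lo=29.181, C_hi=41.856.
(200−151)/(41.856−29.181) × (29.251−29.181) + 151 = 49/12.675 × 0.070 + 151 ≈ 151.27 → 151.
Site K: 38.543 lies in 29.181–41.856, so I_lo=151, I_hi=200, C_lo=29.181, C_hi=41.856.
(200−151)/(41.856−29.181) × (38.543−29.181) + 151 = 49/12.675 × 9.362 + 151 ≈ 187.19 → 187.
Site J: row 29.181–41.856 (AQI 151–200). (200−151)·(38.035−29.181)/(41.856−29.181) + 151 = 49·8.854/12.675 + 151 ≈ 185.23 → 185.
AQIs: Site D=195, Site F=184, Site A=151, Site K=187, Site J=185. Site D (195) − Site J (185) = 10.

10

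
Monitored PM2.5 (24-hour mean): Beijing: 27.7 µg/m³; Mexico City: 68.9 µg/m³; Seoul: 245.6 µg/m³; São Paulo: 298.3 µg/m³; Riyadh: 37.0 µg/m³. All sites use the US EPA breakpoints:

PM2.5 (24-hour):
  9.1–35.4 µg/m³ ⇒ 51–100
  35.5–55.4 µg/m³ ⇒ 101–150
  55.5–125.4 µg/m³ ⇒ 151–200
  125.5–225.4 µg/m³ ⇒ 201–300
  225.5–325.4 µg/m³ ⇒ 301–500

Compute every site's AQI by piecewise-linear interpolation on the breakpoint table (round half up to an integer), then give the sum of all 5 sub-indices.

Beijing: 27.7 ∈ [9.1, 35.4] ↔ index [51, 100].
51 + (27.7−9.1)·(100−51)/(35.4−9.1) = 51 + 18.6·49/26.3 ≈ 85.65, so AQI = 86.
Mexico City: row 55.5–125.4 (AQI 151–200). (200−151)·(68.9−55.5)/(125.4−55.5) + 151 = 49·13.4/69.9 + 151 ≈ 160.39 → 160.
Seoul: 245.6 ∈ [225.5, 325.4] ↔ index [301, 500].
301 + (245.6−225.5)·(500−301)/(325.4−225.5) = 301 + 20.1·199/99.9 ≈ 341.04, so AQI = 341.
São Paulo: 298.3 ∈ [225.5, 325.4] ↔ index [301, 500].
301 + (298.3−225.5)·(500−301)/(325.4−225.5) = 301 + 72.8·199/99.9 ≈ 446.02, so AQI = 446.
Riyadh: 37.0 lies in 35.5–55.4, so I_lo=101, I_hi=150, C_lo=35.5, C_hi=55.4.
(150−101)/(55.4−35.5) × (37.0−35.5) + 101 = 49/19.9 × 1.5 + 101 ≈ 104.69 → 105.
AQIs: Beijing=86, Mexico City=160, Seoul=341, São Paulo=446, Riyadh=105. Sum = 86 + 160 + 341 + 446 + 105 = 1138.

1138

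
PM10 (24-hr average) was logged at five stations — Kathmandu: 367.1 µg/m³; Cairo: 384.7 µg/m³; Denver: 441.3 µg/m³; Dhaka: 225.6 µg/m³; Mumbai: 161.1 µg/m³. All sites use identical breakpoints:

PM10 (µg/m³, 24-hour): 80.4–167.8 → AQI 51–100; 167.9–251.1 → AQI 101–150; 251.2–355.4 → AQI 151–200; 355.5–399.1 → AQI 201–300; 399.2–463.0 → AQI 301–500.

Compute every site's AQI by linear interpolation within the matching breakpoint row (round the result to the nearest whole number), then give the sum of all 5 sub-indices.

Kathmandu: 367.1 ∈ [355.5, 399.1] ↔ index [201, 300].
201 + (367.1−355.5)·(300−201)/(399.1−355.5) = 201 + 11.6·99/43.6 ≈ 227.34, so AQI = 227.
Cairo: 384.7 lies in 355.5–399.1, so I_lo=201, I_hi=300, C_lo=355.5, C_hi=399.1.
(300−201)/(399.1−355.5) × (384.7−355.5) + 201 = 99/43.6 × 29.2 + 201 ≈ 267.30 → 267.
Denver: 441.3 lies in 399.2–463.0, so I_lo=301, I_hi=500, C_lo=399.2, C_hi=463.0.
(500−301)/(463.0−399.2) × (441.3−399.2) + 301 = 199/63.8 × 42.1 + 301 ≈ 432.32 → 432.
Dhaka 225.6: bracket 167.9–251.1 → index 101–150; slope 49/83.2, offset 57.7.
AQI = 101 + 49/83.2·57.7 ≈ 134.98 ⇒ 135.
Mumbai: 161.1 lies in 80.4–167.8, so I_lo=51, I_hi=100, C_lo=80.4, C_hi=167.8.
(100−51)/(167.8−80.4) × (161.1−80.4) + 51 = 49/87.4 × 80.7 + 51 ≈ 96.24 → 96.
AQIs: Kathmandu=227, Cairo=267, Denver=432, Dhaka=135, Mumbai=96. Sum = 227 + 267 + 432 + 135 + 96 = 1157.

1157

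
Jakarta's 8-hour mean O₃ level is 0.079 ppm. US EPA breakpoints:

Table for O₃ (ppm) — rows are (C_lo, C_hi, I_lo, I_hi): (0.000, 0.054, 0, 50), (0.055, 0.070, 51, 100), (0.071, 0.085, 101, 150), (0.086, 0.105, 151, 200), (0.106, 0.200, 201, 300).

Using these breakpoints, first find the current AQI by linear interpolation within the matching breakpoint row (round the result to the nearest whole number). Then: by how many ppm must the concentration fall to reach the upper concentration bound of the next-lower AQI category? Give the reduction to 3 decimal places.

0.009

O₃: row 0.071–0.085 (AQI 101–150). (150−101)·(0.079−0.071)/(0.085−0.071) + 101 = 49·0.008/0.014 + 101 ≈ 129.00 → 129.
Current AQI 129 is in the Unhealthy for Sensitive Groups range (101–150). The next-lower category tops out at AQI 100, whose upper concentration bound is 0.070 ppm.
Reduction needed = 0.079 − 0.070 = 0.009 ppm.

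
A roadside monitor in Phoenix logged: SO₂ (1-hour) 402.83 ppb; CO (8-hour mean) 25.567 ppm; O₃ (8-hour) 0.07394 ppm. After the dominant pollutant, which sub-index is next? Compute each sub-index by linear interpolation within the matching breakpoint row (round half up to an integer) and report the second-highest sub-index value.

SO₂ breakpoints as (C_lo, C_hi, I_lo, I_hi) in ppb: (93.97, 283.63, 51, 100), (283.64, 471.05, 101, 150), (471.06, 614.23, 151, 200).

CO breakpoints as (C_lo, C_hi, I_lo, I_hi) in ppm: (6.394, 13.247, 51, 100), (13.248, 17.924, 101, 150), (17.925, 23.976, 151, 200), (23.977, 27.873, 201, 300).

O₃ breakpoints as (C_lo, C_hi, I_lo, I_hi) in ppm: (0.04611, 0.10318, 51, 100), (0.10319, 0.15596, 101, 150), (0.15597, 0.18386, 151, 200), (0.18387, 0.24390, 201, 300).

132

SO₂: 402.83 lies in 283.64–471.05, so I_lo=101, I_hi=150, C_lo=283.64, C_hi=471.05.
(150−101)/(471.05−283.64) × (402.83−283.64) + 101 = 49/187.41 × 119.19 + 101 ≈ 132.16 → 132.
CO 25.567: bracket 23.977–27.873 → index 201–300; slope 99/3.896, offset 1.590.
AQI = 201 + 99/3.896·1.590 ≈ 241.40 ⇒ 241.
O₃: row 0.04611–0.10318 (AQI 51–100). (100−51)·(0.07394−0.04611)/(0.10318−0.04611) + 51 = 49·0.02783/0.05707 + 51 ≈ 74.89 → 75.
Sub-indices: SO₂→132, CO→241, O₃→75. Ranked high→low: 241, 132, 75. Second-highest sub-index = 132.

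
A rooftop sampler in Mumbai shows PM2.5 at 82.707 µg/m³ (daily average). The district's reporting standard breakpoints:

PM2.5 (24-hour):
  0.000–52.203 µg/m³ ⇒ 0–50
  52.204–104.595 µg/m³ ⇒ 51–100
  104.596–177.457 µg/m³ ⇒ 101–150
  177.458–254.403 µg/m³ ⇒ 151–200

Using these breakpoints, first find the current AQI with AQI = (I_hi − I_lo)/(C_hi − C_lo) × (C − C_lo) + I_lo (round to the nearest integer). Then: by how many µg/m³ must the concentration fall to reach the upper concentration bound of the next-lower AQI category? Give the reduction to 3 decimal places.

PM2.5: 82.707 ∈ [52.204, 104.595] ↔ index [51, 100].
51 + (82.707−52.204)·(100−51)/(104.595−52.204) = 51 + 30.503·49/52.391 ≈ 79.53, so AQI = 80.
Current AQI 80 is in the Moderate range (51–100). The next-lower category tops out at AQI 50, whose upper concentration bound is 52.203 µg/m³.
Reduction needed = 82.707 − 52.203 = 30.504 µg/m³.

30.504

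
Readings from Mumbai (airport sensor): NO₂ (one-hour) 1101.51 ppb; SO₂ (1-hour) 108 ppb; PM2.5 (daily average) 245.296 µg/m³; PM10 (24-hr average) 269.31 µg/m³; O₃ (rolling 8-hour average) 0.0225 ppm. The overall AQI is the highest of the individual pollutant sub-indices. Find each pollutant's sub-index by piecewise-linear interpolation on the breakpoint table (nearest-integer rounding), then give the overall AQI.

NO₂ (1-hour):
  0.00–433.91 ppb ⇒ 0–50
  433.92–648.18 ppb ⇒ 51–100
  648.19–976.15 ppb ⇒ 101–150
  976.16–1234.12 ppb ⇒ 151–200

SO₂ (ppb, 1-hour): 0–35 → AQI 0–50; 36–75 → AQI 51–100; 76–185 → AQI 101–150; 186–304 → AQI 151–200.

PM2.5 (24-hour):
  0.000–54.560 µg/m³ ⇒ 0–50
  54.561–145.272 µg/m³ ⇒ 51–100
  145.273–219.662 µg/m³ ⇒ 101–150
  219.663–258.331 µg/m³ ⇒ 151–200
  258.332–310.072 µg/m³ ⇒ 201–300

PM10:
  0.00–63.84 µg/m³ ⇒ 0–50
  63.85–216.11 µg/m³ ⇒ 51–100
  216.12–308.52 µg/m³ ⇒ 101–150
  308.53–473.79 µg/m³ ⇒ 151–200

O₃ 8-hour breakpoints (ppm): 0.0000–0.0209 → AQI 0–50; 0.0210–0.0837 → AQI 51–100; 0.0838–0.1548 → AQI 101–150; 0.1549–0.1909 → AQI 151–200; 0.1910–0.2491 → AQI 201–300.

183

NO₂: 1101.51 ∈ [976.16, 1234.12] ↔ index [151, 200].
151 + (1101.51−976.16)·(200−151)/(1234.12−976.16) = 151 + 125.35·49/257.96 ≈ 174.81, so AQI = 175.
SO₂: 108 lies in 76–185, so I_lo=101, I_hi=150, C_lo=76, C_hi=185.
(150−101)/(185−76) × (108−76) + 101 = 49/109 × 32 + 101 ≈ 115.39 → 115.
PM2.5 245.296: bracket 219.663–258.331 → index 151–200; slope 49/38.668, offset 25.633.
AQI = 151 + 49/38.668·25.633 ≈ 183.48 ⇒ 183.
PM10 269.31: bracket 216.12–308.52 → index 101–150; slope 49/92.40, offset 53.19.
AQI = 101 + 49/92.40·53.19 ≈ 129.21 ⇒ 129.
O₃: row 0.0210–0.0837 (AQI 51–100). (100−51)·(0.0225−0.0210)/(0.0837−0.0210) + 51 = 49·0.0015/0.0627 + 51 ≈ 52.17 → 52.
Sub-indices: NO₂→175, SO₂→115, PM2.5→183, PM10→129, O₃→52. Overall AQI = max = 183; dominant pollutant is PM2.5.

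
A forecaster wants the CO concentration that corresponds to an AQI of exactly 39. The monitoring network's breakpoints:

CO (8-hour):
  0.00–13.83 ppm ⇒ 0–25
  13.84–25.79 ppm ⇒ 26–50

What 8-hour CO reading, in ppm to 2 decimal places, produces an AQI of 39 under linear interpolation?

20.31

AQI 39 lies in the 26–50 band, which corresponds to 13.84–25.79 ppm.
C = 13.84 + (39−26)×(25.79−13.84)/(50−26) = 13.84 + 13×11.95/24 ≈ 20.3129 ppm → 20.31 ppm to 2 dp.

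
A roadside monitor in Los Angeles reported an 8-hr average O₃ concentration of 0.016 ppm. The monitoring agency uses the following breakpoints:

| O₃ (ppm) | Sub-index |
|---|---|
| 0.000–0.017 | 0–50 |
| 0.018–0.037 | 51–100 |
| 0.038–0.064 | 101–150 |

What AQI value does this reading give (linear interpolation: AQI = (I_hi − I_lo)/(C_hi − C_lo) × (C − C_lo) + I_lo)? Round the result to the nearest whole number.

47

O₃: row 0.000–0.017 (AQI 0–50). (50−0)·(0.016−0.000)/(0.017−0.000) + 0 = 50·0.016/0.017 + 0 ≈ 47.06 → 47.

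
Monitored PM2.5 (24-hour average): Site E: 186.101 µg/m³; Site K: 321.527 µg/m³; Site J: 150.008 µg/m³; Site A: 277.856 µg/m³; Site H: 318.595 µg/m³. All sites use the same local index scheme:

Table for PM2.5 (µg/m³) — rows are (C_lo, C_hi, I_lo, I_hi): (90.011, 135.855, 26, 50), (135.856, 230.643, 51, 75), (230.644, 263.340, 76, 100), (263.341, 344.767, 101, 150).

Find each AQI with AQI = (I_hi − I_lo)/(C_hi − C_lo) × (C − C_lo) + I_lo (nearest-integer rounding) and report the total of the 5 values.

499

Site E: 186.101 lies in 135.856–230.643, so I_lo=51, I_hi=75, C_lo=135.856, C_hi=230.643.
(75−51)/(230.643−135.856) × (186.101−135.856) + 51 = 24/94.787 × 50.245 + 51 ≈ 63.72 → 64.
Site K 321.527: bracket 263.341–344.767 → index 101–150; slope 49/81.426, offset 58.186.
AQI = 101 + 49/81.426·58.186 ≈ 136.01 ⇒ 136.
Site J: row 135.856–230.643 (AQI 51–75). (75−51)·(150.008−135.856)/(230.643−135.856) + 51 = 24·14.152/94.787 + 51 ≈ 54.58 → 55.
Site A: row 263.341–344.767 (AQI 101–150). (150−101)·(277.856−263.341)/(344.767−263.341) + 101 = 49·14.515/81.426 + 101 ≈ 109.73 → 110.
Site H: row 263.341–344.767 (AQI 101–150). (150−101)·(318.595−263.341)/(344.767−263.341) + 101 = 49·55.254/81.426 + 101 ≈ 134.25 → 134.
AQIs: Site E=64, Site K=136, Site J=55, Site A=110, Site H=134. Sum = 64 + 136 + 55 + 110 + 134 = 499.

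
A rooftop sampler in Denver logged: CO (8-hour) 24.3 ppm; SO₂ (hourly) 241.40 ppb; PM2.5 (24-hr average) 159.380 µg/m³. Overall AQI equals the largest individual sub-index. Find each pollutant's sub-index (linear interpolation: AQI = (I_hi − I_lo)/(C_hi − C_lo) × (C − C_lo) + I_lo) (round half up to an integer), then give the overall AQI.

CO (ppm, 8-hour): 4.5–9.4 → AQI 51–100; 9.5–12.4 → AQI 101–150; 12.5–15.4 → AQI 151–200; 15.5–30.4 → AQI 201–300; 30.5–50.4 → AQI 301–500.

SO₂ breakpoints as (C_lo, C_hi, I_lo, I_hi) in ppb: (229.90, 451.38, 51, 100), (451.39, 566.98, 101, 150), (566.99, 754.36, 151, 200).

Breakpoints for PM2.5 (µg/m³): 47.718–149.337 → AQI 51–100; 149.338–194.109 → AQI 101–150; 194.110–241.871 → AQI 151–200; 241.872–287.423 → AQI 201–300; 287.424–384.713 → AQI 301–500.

259

CO: row 15.5–30.4 (AQI 201–300). (300−201)·(24.3−15.5)/(30.4−15.5) + 201 = 99·8.8/14.9 + 201 ≈ 259.47 → 259.
SO₂: 241.40 lies in 229.90–451.38, so I_lo=51, I_hi=100, C_lo=229.90, C_hi=451.38.
(100−51)/(451.38−229.90) × (241.40−229.90) + 51 = 49/221.48 × 11.50 + 51 ≈ 53.54 → 54.
PM2.5: row 149.338–194.109 (AQI 101–150). (150−101)·(159.380−149.338)/(194.109−149.338) + 101 = 49·10.042/44.771 + 101 ≈ 111.99 → 112.
Sub-indices: CO→259, SO₂→54, PM2.5→112. Overall AQI = max = 259; dominant pollutant is CO.
AQI 259: Very Unhealthy.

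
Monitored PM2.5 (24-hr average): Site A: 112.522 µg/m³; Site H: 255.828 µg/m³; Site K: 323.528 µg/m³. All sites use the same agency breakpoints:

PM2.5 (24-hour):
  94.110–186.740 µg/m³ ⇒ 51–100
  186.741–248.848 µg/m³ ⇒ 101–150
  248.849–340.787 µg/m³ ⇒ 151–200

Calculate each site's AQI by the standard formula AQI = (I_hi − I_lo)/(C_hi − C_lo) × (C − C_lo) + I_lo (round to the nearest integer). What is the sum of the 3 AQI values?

Site A: row 94.110–186.740 (AQI 51–100). (100−51)·(112.522−94.110)/(186.740−94.110) + 51 = 49·18.412/92.630 + 51 ≈ 60.74 → 61.
Site H: 255.828 lies in 248.849–340.787, so I_lo=151, I_hi=200, C_lo=248.849, C_hi=340.787.
(200−151)/(340.787−248.849) × (255.828−248.849) + 151 = 49/91.938 × 6.979 + 151 ≈ 154.72 → 155.
Site K 323.528: bracket 248.849–340.787 → index 151–200; slope 49/91.938, offset 74.679.
AQI = 151 + 49/91.938·74.679 ≈ 190.80 ⇒ 191.
AQIs: Site A=61, Site H=155, Site K=191. Sum = 61 + 155 + 191 = 407.

407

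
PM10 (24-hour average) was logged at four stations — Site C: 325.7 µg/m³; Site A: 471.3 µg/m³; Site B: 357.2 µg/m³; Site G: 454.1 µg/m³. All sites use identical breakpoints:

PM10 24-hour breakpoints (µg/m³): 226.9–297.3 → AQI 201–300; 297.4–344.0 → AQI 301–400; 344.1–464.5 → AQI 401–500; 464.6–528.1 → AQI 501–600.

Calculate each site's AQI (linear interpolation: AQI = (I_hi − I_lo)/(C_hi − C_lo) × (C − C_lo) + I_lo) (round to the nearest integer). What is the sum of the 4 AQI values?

Site C 325.7: bracket 297.4–344.0 → index 301–400; slope 99/46.6, offset 28.3.
AQI = 301 + 99/46.6·28.3 ≈ 361.12 ⇒ 361.
Site A 471.3: bracket 464.6–528.1 → index 501–600; slope 99/63.5, offset 6.7.
AQI = 501 + 99/63.5·6.7 ≈ 511.45 ⇒ 511.
Site B: 357.2 ∈ [344.1, 464.5] ↔ index [401, 500].
401 + (357.2−344.1)·(500−401)/(464.5−344.1) = 401 + 13.1·99/120.4 ≈ 411.77, so AQI = 412.
Site G: 454.1 ∈ [344.1, 464.5] ↔ index [401, 500].
401 + (454.1−344.1)·(500−401)/(464.5−344.1) = 401 + 110.0·99/120.4 ≈ 491.45, so AQI = 491.
AQIs: Site C=361, Site A=511, Site B=412, Site G=491. Sum = 361 + 511 + 412 + 491 = 1775.

1775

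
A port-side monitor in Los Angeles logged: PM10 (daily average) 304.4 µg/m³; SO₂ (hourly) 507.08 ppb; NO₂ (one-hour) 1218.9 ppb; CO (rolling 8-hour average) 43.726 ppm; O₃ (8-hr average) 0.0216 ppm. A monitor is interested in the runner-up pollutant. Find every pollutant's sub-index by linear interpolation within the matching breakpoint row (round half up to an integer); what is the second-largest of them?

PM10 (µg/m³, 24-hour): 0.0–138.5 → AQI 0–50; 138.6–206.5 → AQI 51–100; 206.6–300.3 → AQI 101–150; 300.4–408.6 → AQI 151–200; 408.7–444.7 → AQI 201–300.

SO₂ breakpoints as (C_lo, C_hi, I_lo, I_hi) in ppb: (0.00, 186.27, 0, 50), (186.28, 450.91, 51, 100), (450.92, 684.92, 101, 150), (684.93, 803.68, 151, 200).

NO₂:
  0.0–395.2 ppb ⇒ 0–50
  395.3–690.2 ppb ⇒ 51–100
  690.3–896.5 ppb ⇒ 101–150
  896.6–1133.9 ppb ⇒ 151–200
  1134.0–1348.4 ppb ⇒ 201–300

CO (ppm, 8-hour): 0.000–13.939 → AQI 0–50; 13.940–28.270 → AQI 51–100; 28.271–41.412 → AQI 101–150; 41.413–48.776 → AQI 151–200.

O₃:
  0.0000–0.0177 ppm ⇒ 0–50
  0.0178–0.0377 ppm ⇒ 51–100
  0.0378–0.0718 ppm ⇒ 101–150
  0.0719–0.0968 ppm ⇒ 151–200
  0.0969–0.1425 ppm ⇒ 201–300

PM10: 304.4 ∈ [300.4, 408.6] ↔ index [151, 200].
151 + (304.4−300.4)·(200−151)/(408.6−300.4) = 151 + 4.0·49/108.2 ≈ 152.81, so AQI = 153.
SO₂: 507.08 ∈ [450.92, 684.92] ↔ index [101, 150].
101 + (507.08−450.92)·(150−101)/(684.92−450.92) = 101 + 56.16·49/234.00 ≈ 112.76, so AQI = 113.
NO₂ 1218.9: bracket 1134.0–1348.4 → index 201–300; slope 99/214.4, offset 84.9.
AQI = 201 + 99/214.4·84.9 ≈ 240.20 ⇒ 240.
CO 43.726: bracket 41.413–48.776 → index 151–200; slope 49/7.363, offset 2.313.
AQI = 151 + 49/7.363·2.313 ≈ 166.39 ⇒ 166.
O₃: 0.0216 ∈ [0.0178, 0.0377] ↔ index [51, 100].
51 + (0.0216−0.0178)·(100−51)/(0.0377−0.0178) = 51 + 0.0038·49/0.0199 ≈ 60.36, so AQI = 60.
Sub-indices: PM10→153, SO₂→113, NO₂→240, CO→166, O₃→60. Ranked high→low: 240, 166, 153, 113, 60. Second-highest sub-index = 166.

166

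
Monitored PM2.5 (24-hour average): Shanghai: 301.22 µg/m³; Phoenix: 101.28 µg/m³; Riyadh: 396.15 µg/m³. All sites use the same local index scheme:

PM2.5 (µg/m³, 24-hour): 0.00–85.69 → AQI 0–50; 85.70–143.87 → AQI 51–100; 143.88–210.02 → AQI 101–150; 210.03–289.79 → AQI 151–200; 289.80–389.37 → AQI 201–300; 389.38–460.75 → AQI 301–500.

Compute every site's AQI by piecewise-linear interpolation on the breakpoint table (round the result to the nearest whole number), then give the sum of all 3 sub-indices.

596

Shanghai: row 289.80–389.37 (AQI 201–300). (300−201)·(301.22−289.80)/(389.37−289.80) + 201 = 99·11.42/99.57 + 201 ≈ 212.35 → 212.
Phoenix: row 85.70–143.87 (AQI 51–100). (100−51)·(101.28−85.70)/(143.87−85.70) + 51 = 49·15.58/58.17 + 51 ≈ 64.12 → 64.
Riyadh: 396.15 ∈ [389.38, 460.75] ↔ index [301, 500].
301 + (396.15−389.38)·(500−301)/(460.75−389.38) = 301 + 6.77·199/71.37 ≈ 319.88, so AQI = 320.
AQIs: Shanghai=212, Phoenix=64, Riyadh=320. Sum = 212 + 64 + 320 = 596.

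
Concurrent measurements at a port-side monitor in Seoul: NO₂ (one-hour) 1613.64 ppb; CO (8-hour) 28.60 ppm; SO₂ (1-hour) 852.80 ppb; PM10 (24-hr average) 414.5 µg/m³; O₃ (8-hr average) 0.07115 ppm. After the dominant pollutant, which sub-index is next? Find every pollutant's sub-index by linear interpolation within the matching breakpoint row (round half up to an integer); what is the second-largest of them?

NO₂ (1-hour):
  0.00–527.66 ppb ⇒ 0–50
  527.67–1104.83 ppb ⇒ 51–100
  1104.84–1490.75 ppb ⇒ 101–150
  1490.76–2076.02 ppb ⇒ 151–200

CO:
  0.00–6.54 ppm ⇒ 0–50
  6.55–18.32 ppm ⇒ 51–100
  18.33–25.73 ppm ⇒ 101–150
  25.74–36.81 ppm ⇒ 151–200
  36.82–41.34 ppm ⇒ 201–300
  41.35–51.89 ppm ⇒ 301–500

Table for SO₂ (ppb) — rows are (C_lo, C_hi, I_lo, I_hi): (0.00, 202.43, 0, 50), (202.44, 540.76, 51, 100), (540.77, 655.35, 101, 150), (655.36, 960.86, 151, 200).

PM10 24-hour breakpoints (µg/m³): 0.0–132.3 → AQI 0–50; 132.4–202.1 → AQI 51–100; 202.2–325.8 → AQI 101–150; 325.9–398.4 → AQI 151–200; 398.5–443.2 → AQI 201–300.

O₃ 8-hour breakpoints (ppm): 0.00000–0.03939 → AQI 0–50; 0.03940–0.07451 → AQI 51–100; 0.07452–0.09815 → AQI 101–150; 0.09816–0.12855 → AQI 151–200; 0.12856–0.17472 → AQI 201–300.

183

NO₂: 1613.64 ∈ [1490.76, 2076.02] ↔ index [151, 200].
151 + (1613.64−1490.76)·(200−151)/(2076.02−1490.76) = 151 + 122.88·49/585.26 ≈ 161.29, so AQI = 161.
CO: 28.60 ∈ [25.74, 36.81] ↔ index [151, 200].
151 + (28.60−25.74)·(200−151)/(36.81−25.74) = 151 + 2.86·49/11.07 ≈ 163.66, so AQI = 164.
SO₂ 852.80: bracket 655.36–960.86 → index 151–200; slope 49/305.50, offset 197.44.
AQI = 151 + 49/305.50·197.44 ≈ 182.67 ⇒ 183.
PM10: 414.5 ∈ [398.5, 443.2] ↔ index [201, 300].
201 + (414.5−398.5)·(300−201)/(443.2−398.5) = 201 + 16.0·99/44.7 ≈ 236.44, so AQI = 236.
O₃ 0.07115: bracket 0.03940–0.07451 → index 51–100; slope 49/0.03511, offset 0.03175.
AQI = 51 + 49/0.03511·0.03175 ≈ 95.31 ⇒ 95.
Sub-indices: NO₂→161, CO→164, SO₂→183, PM10→236, O₃→95. Ranked high→low: 236, 183, 164, 161, 95. Second-highest sub-index = 183.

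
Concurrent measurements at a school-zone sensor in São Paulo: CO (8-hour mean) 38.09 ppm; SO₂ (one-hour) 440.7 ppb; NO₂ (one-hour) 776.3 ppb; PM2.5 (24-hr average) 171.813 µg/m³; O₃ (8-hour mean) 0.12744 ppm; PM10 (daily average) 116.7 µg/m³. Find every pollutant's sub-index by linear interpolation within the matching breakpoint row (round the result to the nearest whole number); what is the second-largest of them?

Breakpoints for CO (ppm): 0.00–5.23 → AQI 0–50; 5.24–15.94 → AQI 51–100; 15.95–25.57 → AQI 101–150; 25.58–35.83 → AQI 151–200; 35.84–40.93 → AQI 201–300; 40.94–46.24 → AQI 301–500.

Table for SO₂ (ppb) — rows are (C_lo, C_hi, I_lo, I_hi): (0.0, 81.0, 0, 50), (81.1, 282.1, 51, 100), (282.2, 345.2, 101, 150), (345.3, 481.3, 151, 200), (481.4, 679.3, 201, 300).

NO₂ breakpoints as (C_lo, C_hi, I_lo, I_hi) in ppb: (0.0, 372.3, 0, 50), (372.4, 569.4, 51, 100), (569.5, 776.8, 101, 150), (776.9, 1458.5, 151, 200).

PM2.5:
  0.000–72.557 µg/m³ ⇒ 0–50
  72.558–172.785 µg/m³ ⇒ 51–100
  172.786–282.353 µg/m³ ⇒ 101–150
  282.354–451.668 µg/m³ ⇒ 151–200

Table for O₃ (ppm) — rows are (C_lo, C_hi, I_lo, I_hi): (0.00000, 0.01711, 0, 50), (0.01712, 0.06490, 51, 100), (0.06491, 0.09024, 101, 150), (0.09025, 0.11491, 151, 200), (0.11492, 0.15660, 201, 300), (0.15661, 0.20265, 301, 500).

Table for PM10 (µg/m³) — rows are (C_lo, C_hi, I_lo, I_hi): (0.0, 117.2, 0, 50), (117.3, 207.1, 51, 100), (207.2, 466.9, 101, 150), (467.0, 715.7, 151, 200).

231

CO: 38.09 lies in 35.84–40.93, so I_lo=201, I_hi=300, C_lo=35.84, C_hi=40.93.
(300−201)/(40.93−35.84) × (38.09−35.84) + 201 = 99/5.09 × 2.25 + 201 ≈ 244.76 → 245.
SO₂: row 345.3–481.3 (AQI 151–200). (200−151)·(440.7−345.3)/(481.3−345.3) + 151 = 49·95.4/136.0 + 151 ≈ 185.37 → 185.
NO₂ 776.3: bracket 569.5–776.8 → index 101–150; slope 49/207.3, offset 206.8.
AQI = 101 + 49/207.3·206.8 ≈ 149.88 ⇒ 150.
PM2.5: 171.813 lies in 72.558–172.785, so I_lo=51, I_hi=100, C_lo=72.558, C_hi=172.785.
(100−51)/(172.785−72.558) × (171.813−72.558) + 51 = 49/100.227 × 99.255 + 51 ≈ 99.52 → 100.
O₃: row 0.11492–0.15660 (AQI 201–300). (300−201)·(0.12744−0.11492)/(0.15660−0.11492) + 201 = 99·0.01252/0.04168 + 201 ≈ 230.74 → 231.
PM10: row 0.0–117.2 (AQI 0–50). (50−0)·(116.7−0.0)/(117.2−0.0) + 0 = 50·116.7/117.2 + 0 ≈ 49.79 → 50.
Sub-indices: CO→245, SO₂→185, NO₂→150, PM2.5→100, O₃→231, PM10→50. Ranked high→low: 245, 231, 185, 150, 100, 50. Second-highest sub-index = 231.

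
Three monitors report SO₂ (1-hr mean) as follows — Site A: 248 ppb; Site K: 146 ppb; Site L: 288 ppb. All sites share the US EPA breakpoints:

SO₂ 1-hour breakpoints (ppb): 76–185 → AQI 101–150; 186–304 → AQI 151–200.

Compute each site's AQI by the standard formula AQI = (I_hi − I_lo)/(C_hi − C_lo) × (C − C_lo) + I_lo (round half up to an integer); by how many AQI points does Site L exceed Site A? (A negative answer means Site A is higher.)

16

Site A: 248 ∈ [186, 304] ↔ index [151, 200].
151 + (248−186)·(200−151)/(304−186) = 151 + 62·49/118 ≈ 176.75, so AQI = 177.
Site K: 146 lies in 76–185, so I_lo=101, I_hi=150, C_lo=76, C_hi=185.
(150−101)/(185−76) × (146−76) + 101 = 49/109 × 70 + 101 ≈ 132.47 → 132.
Site L: 288 lies in 186–304, so I_lo=151, I_hi=200, C_lo=186, C_hi=304.
(200−151)/(304−186) × (288−186) + 151 = 49/118 × 102 + 151 ≈ 193.36 → 193.
AQIs: Site A=177, Site K=132, Site L=193. Site L (193) − Site A (177) = 16.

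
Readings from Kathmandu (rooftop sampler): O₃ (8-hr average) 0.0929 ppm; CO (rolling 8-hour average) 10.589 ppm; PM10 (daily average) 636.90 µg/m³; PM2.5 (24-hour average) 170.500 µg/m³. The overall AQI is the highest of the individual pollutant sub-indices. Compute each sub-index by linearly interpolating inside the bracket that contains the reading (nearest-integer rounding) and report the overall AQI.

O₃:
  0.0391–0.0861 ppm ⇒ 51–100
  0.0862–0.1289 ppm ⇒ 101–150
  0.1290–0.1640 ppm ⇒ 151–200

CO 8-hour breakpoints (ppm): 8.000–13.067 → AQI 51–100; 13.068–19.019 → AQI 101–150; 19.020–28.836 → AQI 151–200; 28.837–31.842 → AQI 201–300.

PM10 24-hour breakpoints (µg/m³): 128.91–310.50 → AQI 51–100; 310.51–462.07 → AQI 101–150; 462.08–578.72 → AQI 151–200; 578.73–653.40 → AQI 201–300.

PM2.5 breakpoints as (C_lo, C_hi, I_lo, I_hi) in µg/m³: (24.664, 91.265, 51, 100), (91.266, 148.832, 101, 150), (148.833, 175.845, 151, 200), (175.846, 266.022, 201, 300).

O₃: 0.0929 ∈ [0.0862, 0.1289] ↔ index [101, 150].
101 + (0.0929−0.0862)·(150−101)/(0.1289−0.0862) = 101 + 0.0067·49/0.0427 ≈ 108.69, so AQI = 109.
CO: 10.589 lies in 8.000–13.067, so I_lo=51, I_hi=100, C_lo=8.000, C_hi=13.067.
(100−51)/(13.067−8.000) × (10.589−8.000) + 51 = 49/5.067 × 2.589 + 51 ≈ 76.04 → 76.
PM10 636.90: bracket 578.73–653.40 → index 201–300; slope 99/74.67, offset 58.17.
AQI = 201 + 99/74.67·58.17 ≈ 278.12 ⇒ 278.
PM2.5 170.500: bracket 148.833–175.845 → index 151–200; slope 49/27.012, offset 21.667.
AQI = 151 + 49/27.012·21.667 ≈ 190.30 ⇒ 190.
Sub-indices: O₃→109, CO→76, PM10→278, PM2.5→190. Overall AQI = max = 278; dominant pollutant is PM10.
AQI 278: Very Unhealthy.

278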